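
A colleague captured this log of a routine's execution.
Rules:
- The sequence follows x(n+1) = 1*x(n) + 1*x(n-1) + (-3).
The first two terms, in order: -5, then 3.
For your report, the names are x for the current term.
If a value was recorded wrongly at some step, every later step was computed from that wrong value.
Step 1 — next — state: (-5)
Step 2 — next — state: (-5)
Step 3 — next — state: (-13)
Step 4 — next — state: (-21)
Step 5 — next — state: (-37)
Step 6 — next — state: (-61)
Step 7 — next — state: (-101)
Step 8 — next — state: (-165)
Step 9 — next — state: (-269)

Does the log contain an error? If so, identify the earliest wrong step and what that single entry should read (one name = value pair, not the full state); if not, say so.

no error

Recomputing the run from the initial state:
step 1: x = -5
step 2: x = -5
step 3: x = -13
step 4: x = -21
step 5: x = -37
step 6: x = -61
step 7: x = -101
step 8: x = -165
step 9: x = -269
This matches the log at every step.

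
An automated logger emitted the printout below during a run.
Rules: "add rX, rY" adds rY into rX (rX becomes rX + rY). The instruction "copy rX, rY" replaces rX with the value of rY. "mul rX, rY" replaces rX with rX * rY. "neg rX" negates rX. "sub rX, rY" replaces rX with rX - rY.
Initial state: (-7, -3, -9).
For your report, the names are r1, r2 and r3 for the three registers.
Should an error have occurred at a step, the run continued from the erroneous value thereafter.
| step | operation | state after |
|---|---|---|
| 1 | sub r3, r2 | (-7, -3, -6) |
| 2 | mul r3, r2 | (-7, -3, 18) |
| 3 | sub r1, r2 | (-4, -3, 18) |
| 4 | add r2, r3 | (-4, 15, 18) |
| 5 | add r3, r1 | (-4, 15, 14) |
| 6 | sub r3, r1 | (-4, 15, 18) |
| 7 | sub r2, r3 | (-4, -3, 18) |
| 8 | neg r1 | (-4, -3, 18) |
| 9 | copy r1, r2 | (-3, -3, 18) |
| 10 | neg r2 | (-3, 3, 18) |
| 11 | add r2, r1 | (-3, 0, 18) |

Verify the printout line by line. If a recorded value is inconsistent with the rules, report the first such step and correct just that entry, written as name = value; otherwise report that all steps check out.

step 1: r3 = -9 - -3 = -6 -> exactly as logged
step 2: r3 = -6 * -3 = 18 -> agrees with the printout
step 3: r1 = -7 - -3 = -4 -> agrees with the printout
step 4: r2 = -3 + 18 = 15 -> consistent with the printout
step 5: r3 = 18 + -4 = 14 -> consistent with the printout
step 6: r3 = 14 - -4 = 18 -> agrees with the printout
step 7: r2 = 15 - 18 = -3 -> matches
step 8: r1 = -(-4) = 4 -> this is not what the printout shows
That makes step 8 the first incorrect line — r1 = 4 is what it should show.

step 8, r1 = 4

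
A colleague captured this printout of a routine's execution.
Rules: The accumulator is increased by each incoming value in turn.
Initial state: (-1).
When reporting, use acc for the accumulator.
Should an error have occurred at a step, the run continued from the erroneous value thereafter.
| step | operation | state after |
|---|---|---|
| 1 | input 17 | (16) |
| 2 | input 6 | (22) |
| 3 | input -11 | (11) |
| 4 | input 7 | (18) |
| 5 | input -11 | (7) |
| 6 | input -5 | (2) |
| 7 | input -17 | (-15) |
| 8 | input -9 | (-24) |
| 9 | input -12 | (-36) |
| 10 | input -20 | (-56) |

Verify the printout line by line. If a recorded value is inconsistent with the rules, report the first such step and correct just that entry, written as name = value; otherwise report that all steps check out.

Recomputing the run from the initial state:
step 1: acc = 16
step 2: acc = 22
step 3: acc = 11
step 4: acc = 18
step 5: acc = 7
step 6: acc = 2
step 7: acc = -15
step 8: acc = -24
step 9: acc = -36
step 10: acc = -56
This matches the printout at every step.

no error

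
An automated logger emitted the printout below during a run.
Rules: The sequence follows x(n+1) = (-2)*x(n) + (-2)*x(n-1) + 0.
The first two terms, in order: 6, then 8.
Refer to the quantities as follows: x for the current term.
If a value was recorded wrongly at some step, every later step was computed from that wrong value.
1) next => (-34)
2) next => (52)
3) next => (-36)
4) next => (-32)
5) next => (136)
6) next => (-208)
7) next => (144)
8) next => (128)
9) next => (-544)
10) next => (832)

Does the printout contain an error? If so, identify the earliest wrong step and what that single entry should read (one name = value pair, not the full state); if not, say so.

step 1, x = -28

Recomputing the run from the initial state:
step 1: x = -28
step 2: x = 40
step 3: x = -24
step 4: x = -32
step 5: x = 112
step 6: x = -160
step 7: x = 96
step 8: x = 128
step 9: x = -448
step 10: x = 640
The first disagreement with the printout is at step 1, where the value should be x = -28.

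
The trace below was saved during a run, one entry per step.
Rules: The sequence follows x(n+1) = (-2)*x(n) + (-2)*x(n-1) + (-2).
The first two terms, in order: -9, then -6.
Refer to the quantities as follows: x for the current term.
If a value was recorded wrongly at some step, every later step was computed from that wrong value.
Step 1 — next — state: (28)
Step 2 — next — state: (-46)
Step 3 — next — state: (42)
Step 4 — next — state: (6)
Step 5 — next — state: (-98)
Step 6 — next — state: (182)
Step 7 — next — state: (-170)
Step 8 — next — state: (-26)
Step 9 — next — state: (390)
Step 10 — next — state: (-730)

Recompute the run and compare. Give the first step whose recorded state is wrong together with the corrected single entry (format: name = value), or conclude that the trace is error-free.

Step 1: x = -2*(-6) + (-2)*(-9) + (-2) = 28 — exactly as logged.
Step 2: x = -2*(28) + (-2)*(-6) + (-2) = -46 — in agreement.
Step 3: x = -2*(-46) + (-2)*(28) + (-2) = 34 — the trace disagrees here.
That makes step 3 the first incorrect line — x = 34 is what it should show.

step 3, x = 34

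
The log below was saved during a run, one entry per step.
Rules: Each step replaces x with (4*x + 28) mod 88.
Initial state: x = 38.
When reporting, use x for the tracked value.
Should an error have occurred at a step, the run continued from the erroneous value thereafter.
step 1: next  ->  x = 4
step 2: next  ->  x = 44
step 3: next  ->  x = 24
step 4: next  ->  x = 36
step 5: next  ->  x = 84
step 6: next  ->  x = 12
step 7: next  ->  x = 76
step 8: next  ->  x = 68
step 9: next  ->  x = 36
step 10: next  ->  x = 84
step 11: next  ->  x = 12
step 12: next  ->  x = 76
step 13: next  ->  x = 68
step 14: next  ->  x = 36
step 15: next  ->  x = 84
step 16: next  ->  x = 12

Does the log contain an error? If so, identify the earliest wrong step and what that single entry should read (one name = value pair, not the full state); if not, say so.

Recomputing the run from the initial state:
step 1: x = 4
step 2: x = 44
step 3: x = 28
step 4: x = 52
step 5: x = 60
step 6: x = 4
step 7: x = 44
step 8: x = 28
step 9: x = 52
step 10: x = 60
step 11: x = 4
step 12: x = 44
step 13: x = 28
step 14: x = 52
step 15: x = 60
step 16: x = 4
The first disagreement with the log is at step 3, where the value should be x = 28.

step 3, x = 28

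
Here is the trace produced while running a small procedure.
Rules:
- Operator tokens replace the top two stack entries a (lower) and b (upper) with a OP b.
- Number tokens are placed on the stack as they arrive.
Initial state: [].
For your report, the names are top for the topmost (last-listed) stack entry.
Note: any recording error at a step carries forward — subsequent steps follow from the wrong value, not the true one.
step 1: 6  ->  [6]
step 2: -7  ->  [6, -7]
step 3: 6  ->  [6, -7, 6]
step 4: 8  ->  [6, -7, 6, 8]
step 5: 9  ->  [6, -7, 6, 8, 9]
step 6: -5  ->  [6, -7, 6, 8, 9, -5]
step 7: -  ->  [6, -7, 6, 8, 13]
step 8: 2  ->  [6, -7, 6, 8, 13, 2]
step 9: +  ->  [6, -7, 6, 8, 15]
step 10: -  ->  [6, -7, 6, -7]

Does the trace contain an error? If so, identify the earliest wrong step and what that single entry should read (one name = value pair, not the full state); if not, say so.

Step 1: push 6: top = 6 — confirmed correct.
Step 2: push -7: top = -7 — verified.
Step 3: push 6: top = 6 — same as recorded.
Step 4: push 8: top = 8 — exactly as logged.
Step 5: push 9: top = 9 — checks out.
Step 6: push -5: top = -5 — matches.
Step 7: 9 - -5 = 14 — not what was recorded.
First deviation found at step 7; the corrected entry is top = 14.

step 7, top = 14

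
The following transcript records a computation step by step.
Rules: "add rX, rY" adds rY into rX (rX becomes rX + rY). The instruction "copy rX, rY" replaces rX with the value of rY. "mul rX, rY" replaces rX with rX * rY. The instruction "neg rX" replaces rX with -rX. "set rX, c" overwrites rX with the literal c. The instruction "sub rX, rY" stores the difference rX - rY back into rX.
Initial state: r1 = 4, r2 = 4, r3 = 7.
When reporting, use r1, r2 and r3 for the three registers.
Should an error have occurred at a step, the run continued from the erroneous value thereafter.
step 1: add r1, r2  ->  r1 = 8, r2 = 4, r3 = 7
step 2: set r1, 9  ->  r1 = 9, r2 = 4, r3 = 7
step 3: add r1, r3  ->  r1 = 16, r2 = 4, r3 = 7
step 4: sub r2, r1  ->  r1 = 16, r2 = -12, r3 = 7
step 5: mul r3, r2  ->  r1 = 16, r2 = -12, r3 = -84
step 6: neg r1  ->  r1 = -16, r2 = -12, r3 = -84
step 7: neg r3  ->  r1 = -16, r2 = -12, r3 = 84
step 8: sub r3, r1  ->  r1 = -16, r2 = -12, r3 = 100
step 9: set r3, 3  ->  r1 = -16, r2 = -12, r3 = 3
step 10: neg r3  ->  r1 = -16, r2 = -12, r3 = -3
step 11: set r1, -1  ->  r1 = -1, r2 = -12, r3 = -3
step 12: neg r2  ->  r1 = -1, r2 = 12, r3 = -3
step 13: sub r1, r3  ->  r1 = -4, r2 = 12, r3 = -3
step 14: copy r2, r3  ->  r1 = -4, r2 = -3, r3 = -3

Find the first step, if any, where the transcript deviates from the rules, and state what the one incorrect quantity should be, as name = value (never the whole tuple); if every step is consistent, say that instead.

Recomputing the run from the initial state:
step 1: r1 = 8, r2 = 4, r3 = 7
step 2: r1 = 9, r2 = 4, r3 = 7
step 3: r1 = 16, r2 = 4, r3 = 7
step 4: r1 = 16, r2 = -12, r3 = 7
step 5: r1 = 16, r2 = -12, r3 = -84
step 6: r1 = -16, r2 = -12, r3 = -84
step 7: r1 = -16, r2 = -12, r3 = 84
step 8: r1 = -16, r2 = -12, r3 = 100
step 9: r1 = -16, r2 = -12, r3 = 3
step 10: r1 = -16, r2 = -12, r3 = -3
step 11: r1 = -1, r2 = -12, r3 = -3
step 12: r1 = -1, r2 = 12, r3 = -3
step 13: r1 = 2, r2 = 12, r3 = -3
step 14: r1 = 2, r2 = -3, r3 = -3
The first disagreement with the transcript is at step 13, where the value should be r1 = 2.

step 13, r1 = 2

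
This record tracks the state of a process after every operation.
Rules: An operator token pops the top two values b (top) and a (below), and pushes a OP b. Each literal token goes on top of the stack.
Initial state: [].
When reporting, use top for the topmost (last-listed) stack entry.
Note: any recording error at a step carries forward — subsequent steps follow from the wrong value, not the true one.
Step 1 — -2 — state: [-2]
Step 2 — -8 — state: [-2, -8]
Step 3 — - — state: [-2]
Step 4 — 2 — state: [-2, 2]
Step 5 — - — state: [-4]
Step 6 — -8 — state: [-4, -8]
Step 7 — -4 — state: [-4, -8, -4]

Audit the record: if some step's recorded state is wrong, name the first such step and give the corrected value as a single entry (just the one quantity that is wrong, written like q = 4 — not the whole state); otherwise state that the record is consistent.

step 3, top = 6

Recomputing the run from the initial state:
step 1: [-2]
step 2: [-2, -8]
step 3: [6]
step 4: [6, 2]
step 5: [4]
step 6: [4, -8]
step 7: [4, -8, -4]
The first disagreement with the record is at step 3, where the value should be top = 6.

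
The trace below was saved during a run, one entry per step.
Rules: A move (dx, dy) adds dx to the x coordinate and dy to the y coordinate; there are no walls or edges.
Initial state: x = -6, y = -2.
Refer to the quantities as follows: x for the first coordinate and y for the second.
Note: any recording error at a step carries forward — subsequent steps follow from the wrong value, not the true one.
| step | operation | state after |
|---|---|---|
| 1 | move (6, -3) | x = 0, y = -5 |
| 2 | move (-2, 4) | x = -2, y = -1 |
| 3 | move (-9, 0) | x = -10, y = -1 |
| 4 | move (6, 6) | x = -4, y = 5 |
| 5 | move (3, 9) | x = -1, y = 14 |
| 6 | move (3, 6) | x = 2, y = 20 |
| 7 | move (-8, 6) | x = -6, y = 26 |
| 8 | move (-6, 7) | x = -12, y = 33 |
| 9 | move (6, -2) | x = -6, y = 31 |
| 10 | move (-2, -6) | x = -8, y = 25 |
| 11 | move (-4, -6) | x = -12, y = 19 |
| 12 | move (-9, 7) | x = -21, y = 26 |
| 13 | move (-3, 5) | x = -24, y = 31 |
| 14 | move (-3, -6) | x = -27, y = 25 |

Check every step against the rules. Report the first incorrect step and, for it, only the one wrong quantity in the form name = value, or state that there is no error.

Recomputing the run from the initial state:
step 1: x = 0, y = -5
step 2: x = -2, y = -1
step 3: x = -11, y = -1
step 4: x = -5, y = 5
step 5: x = -2, y = 14
step 6: x = 1, y = 20
step 7: x = -7, y = 26
step 8: x = -13, y = 33
step 9: x = -7, y = 31
step 10: x = -9, y = 25
step 11: x = -13, y = 19
step 12: x = -22, y = 26
step 13: x = -25, y = 31
step 14: x = -28, y = 25
The first disagreement with the trace is at step 3, where the value should be x = -11.

step 3, x = -11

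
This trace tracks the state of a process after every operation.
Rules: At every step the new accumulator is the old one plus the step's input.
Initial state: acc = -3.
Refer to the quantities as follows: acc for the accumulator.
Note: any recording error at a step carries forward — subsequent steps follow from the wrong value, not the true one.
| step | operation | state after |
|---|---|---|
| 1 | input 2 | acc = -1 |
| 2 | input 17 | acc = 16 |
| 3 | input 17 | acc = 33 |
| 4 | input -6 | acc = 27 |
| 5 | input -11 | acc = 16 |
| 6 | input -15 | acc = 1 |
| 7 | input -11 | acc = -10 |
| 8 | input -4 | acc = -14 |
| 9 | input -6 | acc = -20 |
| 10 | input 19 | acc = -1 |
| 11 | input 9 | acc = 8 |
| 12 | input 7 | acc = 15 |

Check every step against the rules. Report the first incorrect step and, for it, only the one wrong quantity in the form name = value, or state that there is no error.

Recomputing the run from the initial state:
step 1: acc = -1
step 2: acc = 16
step 3: acc = 33
step 4: acc = 27
step 5: acc = 16
step 6: acc = 1
step 7: acc = -10
step 8: acc = -14
step 9: acc = -20
step 10: acc = -1
step 11: acc = 8
step 12: acc = 15
This matches the trace at every step.

no error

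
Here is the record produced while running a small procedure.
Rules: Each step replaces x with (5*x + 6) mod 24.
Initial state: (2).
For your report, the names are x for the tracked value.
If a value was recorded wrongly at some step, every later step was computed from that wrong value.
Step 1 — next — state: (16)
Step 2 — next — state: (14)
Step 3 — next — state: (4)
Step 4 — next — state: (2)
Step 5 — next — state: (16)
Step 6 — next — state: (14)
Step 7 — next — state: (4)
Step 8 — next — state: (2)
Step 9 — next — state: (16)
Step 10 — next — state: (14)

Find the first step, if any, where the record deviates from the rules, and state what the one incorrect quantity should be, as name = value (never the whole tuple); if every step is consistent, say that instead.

1. x = (5*2 + 6) mod 24 = 16 (same as recorded)
2. x = (5*16 + 6) mod 24 = 14 (matches)
3. x = (5*14 + 6) mod 24 = 4 (checks out)
4. x = (5*4 + 6) mod 24 = 2 (no discrepancy)
5. x = (5*2 + 6) mod 24 = 16 (consistent with the record)
6. x = (5*16 + 6) mod 24 = 14 (verified)
7. x = (5*14 + 6) mod 24 = 4 (checks out)
8. x = (5*4 + 6) mod 24 = 2 (checks out)
9. x = (5*2 + 6) mod 24 = 16 (same as recorded)
10. x = (5*16 + 6) mod 24 = 14 (no discrepancy)
The recomputation confirms every line.

no error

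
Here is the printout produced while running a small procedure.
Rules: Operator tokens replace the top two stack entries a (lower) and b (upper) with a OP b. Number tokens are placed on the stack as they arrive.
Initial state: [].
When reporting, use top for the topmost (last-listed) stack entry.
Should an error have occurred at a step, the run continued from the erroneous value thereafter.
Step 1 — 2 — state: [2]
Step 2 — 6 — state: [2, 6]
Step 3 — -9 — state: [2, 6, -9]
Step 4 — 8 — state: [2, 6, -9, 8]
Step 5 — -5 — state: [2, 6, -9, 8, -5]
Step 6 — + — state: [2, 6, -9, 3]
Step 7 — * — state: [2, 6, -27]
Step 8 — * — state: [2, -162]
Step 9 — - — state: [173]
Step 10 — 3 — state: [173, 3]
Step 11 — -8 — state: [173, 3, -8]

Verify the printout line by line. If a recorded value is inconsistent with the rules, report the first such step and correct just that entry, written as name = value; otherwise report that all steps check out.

step 9, top = 164

Step 1: push 2: top = 2 — verified.
Step 2: push 6: top = 6 — verified.
Step 3: push -9: top = -9 — in agreement.
Step 4: push 8: top = 8 — consistent with the printout.
Step 5: push -5: top = -5 — consistent with the printout.
Step 6: 8 + -5 = 3 — exactly as logged.
Step 7: -9 * 3 = -27 — consistent with the printout.
Step 8: 6 * -27 = -162 — exactly as logged.
Step 9: 2 - -162 = 164 — first mismatch against the printout.
Step 9 is the first one off; corrected, top = 164.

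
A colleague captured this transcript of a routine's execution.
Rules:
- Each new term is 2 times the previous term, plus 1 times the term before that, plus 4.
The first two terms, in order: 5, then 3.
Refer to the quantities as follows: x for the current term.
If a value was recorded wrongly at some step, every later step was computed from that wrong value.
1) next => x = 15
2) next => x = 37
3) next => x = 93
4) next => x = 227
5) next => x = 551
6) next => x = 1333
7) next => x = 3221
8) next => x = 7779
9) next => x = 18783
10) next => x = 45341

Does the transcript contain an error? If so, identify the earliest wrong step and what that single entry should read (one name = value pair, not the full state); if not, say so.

step 10, x = 45349

Recomputing the run from the initial state:
step 1: x = 15
step 2: x = 37
step 3: x = 93
step 4: x = 227
step 5: x = 551
step 6: x = 1333
step 7: x = 3221
step 8: x = 7779
step 9: x = 18783
step 10: x = 45349
The first disagreement with the transcript is at step 10, where the value should be x = 45349.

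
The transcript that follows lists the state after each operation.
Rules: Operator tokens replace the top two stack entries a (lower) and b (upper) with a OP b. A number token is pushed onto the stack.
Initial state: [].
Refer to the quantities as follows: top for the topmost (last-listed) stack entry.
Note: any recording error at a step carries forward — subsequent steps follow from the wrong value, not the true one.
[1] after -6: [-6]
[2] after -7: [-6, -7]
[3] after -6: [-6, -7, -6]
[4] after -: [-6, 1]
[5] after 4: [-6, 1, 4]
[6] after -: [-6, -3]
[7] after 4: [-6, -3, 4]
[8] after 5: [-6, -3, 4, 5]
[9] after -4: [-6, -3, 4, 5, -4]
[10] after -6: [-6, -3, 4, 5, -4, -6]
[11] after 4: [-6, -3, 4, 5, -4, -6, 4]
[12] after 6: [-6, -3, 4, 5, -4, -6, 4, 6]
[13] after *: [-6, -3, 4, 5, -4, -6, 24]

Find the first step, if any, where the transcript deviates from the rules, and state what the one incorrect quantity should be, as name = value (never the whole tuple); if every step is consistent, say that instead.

Step 1: push -6: top = -6 — checks out.
Step 2: push -7: top = -7 — no discrepancy.
Step 3: push -6: top = -6 — no discrepancy.
Step 4: -7 - -6 = -1 — not what was recorded.
So the first discrepancy is step 4, where the right value is top = -1.

step 4, top = -1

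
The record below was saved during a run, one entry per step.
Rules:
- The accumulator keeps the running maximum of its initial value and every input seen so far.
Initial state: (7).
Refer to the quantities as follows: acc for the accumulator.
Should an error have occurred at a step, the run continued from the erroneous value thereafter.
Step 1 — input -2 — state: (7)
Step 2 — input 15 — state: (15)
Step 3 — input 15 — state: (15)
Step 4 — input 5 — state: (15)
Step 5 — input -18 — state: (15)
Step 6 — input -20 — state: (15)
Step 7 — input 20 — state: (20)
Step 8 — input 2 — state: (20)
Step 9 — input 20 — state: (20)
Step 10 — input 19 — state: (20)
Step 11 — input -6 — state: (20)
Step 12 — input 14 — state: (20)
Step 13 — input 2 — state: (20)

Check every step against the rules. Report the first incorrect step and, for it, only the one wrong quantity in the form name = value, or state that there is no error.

no error

step 1: acc = max(7, -2) = 7 -> checks out
step 2: acc = max(7, 15) = 15 -> checks out
step 3: acc = max(15, 15) = 15 -> checks out
step 4: acc = max(15, 5) = 15 -> verified
step 5: acc = max(15, -18) = 15 -> verified
step 6: acc = max(15, -20) = 15 -> same as recorded
step 7: acc = max(15, 20) = 20 -> same as recorded
step 8: acc = max(20, 2) = 20 -> exactly as logged
step 9: acc = max(20, 20) = 20 -> confirmed correct
step 10: acc = max(20, 19) = 20 -> in agreement
step 11: acc = max(20, -6) = 20 -> in agreement
step 12: acc = max(20, 14) = 20 -> no discrepancy
step 13: acc = max(20, 2) = 20 -> no discrepancy
The recomputation confirms every line.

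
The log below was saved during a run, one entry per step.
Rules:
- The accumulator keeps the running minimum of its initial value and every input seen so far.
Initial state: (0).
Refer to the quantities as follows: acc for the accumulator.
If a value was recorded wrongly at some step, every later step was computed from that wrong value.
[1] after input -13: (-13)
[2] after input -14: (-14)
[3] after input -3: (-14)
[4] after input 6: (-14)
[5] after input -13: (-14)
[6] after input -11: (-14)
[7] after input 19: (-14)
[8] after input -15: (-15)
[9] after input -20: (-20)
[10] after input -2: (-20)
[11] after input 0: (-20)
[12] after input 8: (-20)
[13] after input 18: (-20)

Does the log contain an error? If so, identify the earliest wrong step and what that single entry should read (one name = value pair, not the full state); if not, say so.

no error

Recomputing the run from the initial state:
step 1: acc = -13
step 2: acc = -14
step 3: acc = -14
step 4: acc = -14
step 5: acc = -14
step 6: acc = -14
step 7: acc = -14
step 8: acc = -15
step 9: acc = -20
step 10: acc = -20
step 11: acc = -20
step 12: acc = -20
step 13: acc = -20
This matches the log at every step.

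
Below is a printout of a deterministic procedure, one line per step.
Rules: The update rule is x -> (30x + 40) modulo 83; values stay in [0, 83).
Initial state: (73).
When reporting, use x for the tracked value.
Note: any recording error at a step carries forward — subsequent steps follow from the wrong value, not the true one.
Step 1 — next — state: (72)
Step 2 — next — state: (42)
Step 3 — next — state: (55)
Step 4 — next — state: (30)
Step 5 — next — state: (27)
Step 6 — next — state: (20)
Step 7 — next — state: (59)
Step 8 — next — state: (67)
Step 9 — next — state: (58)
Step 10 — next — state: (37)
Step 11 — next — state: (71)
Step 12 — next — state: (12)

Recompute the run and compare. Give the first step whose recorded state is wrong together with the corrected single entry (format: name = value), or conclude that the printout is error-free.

Recomputing the run from the initial state:
step 1: x = 72
step 2: x = 42
step 3: x = 55
step 4: x = 30
step 5: x = 27
step 6: x = 20
step 7: x = 59
step 8: x = 67
step 9: x = 58
step 10: x = 37
step 11: x = 71
step 12: x = 12
This matches the printout at every step.

no error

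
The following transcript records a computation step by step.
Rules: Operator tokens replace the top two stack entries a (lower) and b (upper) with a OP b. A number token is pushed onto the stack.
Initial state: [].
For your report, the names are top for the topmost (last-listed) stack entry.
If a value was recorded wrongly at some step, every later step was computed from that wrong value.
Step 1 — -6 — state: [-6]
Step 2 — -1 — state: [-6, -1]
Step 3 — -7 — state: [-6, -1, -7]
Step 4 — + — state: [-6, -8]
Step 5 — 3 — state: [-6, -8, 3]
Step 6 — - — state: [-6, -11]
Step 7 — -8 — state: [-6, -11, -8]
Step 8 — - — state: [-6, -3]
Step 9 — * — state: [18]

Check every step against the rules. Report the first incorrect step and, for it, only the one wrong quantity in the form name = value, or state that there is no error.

no error

step 1: push -6: top = -6 -> exactly as logged
step 2: push -1: top = -1 -> exactly as logged
step 3: push -7: top = -7 -> in agreement
step 4: -1 + -7 = -8 -> same as recorded
step 5: push 3: top = 3 -> verified
step 6: -8 - 3 = -11 -> agrees with the transcript
step 7: push -8: top = -8 -> consistent with the transcript
step 8: -11 - -8 = -3 -> no discrepancy
step 9: -6 * -3 = 18 -> matches
Each recorded entry agrees with the recomputation.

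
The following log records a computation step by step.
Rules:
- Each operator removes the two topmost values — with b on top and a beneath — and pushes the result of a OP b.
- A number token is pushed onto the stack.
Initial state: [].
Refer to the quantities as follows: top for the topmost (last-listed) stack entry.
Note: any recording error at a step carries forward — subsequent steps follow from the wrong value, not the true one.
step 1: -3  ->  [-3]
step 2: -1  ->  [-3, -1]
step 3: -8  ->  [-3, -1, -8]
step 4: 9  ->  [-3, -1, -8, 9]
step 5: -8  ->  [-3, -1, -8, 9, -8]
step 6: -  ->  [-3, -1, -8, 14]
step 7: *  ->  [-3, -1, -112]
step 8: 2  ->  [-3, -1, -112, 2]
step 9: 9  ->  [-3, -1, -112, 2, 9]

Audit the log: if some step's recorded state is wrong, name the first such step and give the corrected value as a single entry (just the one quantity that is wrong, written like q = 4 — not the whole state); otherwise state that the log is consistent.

Recomputing the run from the initial state:
step 1: [-3]
step 2: [-3, -1]
step 3: [-3, -1, -8]
step 4: [-3, -1, -8, 9]
step 5: [-3, -1, -8, 9, -8]
step 6: [-3, -1, -8, 17]
step 7: [-3, -1, -136]
step 8: [-3, -1, -136, 2]
step 9: [-3, -1, -136, 2, 9]
The first disagreement with the log is at step 6, where the value should be top = 17.

step 6, top = 17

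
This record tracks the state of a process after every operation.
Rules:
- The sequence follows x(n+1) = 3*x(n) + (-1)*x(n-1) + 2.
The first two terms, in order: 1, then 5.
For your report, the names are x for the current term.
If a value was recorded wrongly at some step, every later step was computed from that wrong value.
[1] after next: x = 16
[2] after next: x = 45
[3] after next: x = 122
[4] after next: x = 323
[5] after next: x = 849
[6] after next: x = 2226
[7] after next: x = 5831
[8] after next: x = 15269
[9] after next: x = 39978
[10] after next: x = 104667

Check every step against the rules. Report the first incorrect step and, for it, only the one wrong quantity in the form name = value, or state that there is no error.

step 3, x = 121

Recomputing the run from the initial state:
step 1: x = 16
step 2: x = 45
step 3: x = 121
step 4: x = 320
step 5: x = 841
step 6: x = 2205
step 7: x = 5776
step 8: x = 15125
step 9: x = 39601
step 10: x = 103680
The first disagreement with the record is at step 3, where the value should be x = 121.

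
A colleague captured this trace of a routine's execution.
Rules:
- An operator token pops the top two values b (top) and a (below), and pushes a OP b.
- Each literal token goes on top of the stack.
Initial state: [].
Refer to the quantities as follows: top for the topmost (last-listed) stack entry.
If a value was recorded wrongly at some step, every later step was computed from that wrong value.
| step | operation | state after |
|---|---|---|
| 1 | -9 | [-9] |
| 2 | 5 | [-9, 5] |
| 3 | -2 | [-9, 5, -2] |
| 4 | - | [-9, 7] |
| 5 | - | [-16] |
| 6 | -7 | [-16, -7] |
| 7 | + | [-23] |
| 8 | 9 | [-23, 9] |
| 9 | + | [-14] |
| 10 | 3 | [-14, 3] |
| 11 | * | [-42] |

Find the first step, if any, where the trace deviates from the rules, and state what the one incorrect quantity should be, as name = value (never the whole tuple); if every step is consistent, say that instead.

no error

1. push -9: top = -9 (verified)
2. push 5: top = 5 (in agreement)
3. push -2: top = -2 (verified)
4. 5 - -2 = 7 (exactly as logged)
5. -9 - 7 = -16 (matches)
6. push -7: top = -7 (matches)
7. -16 + -7 = -23 (no discrepancy)
8. push 9: top = 9 (confirmed correct)
9. -23 + 9 = -14 (no discrepancy)
10. push 3: top = 3 (consistent with the trace)
11. -14 * 3 = -42 (agrees with the trace)
All entries verified; no error found.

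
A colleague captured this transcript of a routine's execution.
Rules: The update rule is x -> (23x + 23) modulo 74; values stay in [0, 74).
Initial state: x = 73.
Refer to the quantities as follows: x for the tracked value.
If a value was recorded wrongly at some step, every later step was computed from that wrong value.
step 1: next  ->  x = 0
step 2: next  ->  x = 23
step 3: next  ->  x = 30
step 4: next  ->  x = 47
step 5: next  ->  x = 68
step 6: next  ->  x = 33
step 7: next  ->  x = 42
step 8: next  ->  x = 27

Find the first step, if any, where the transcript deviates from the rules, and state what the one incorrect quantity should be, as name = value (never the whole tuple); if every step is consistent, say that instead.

step 3, x = 34

1. x = (23*73 + 23) mod 74 = 0 (matches)
2. x = (23*0 + 23) mod 74 = 23 (verified)
3. x = (23*23 + 23) mod 74 = 34 (the recorded entry deviates here)
That makes step 3 the first incorrect line — x = 34 is what it should show.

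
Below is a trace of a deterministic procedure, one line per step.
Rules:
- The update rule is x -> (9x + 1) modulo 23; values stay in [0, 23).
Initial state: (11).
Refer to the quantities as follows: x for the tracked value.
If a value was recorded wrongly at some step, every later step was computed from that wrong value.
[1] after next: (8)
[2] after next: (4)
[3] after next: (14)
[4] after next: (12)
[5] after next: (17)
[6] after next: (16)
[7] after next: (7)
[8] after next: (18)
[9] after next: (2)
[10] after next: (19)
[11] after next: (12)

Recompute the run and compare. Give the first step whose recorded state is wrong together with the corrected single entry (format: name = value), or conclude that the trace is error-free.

Recomputing the run from the initial state:
step 1: x = 8
step 2: x = 4
step 3: x = 14
step 4: x = 12
step 5: x = 17
step 6: x = 16
step 7: x = 7
step 8: x = 18
step 9: x = 2
step 10: x = 19
step 11: x = 11
The first disagreement with the trace is at step 11, where the value should be x = 11.

step 11, x = 11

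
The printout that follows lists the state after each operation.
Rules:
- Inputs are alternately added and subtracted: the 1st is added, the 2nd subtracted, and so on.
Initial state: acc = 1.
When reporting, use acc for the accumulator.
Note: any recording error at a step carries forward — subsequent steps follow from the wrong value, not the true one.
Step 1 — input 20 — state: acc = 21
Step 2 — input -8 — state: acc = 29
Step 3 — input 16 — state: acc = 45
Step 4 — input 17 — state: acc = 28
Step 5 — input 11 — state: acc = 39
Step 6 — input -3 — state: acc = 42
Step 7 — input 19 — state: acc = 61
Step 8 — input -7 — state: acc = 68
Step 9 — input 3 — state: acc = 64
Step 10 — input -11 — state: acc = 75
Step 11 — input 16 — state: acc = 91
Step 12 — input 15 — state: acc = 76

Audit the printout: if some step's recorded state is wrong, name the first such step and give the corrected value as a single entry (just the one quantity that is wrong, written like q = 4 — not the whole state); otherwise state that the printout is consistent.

step 9, acc = 71

1. acc = 1 + 20 = 21 (confirmed correct)
2. acc = 21 - -8 = 29 (in agreement)
3. acc = 29 + 16 = 45 (checks out)
4. acc = 45 - 17 = 28 (consistent with the printout)
5. acc = 28 + 11 = 39 (agrees with the printout)
6. acc = 39 - -3 = 42 (confirmed correct)
7. acc = 42 + 19 = 61 (in agreement)
8. acc = 61 - -7 = 68 (no discrepancy)
9. acc = 68 + 3 = 71 (the recorded entry deviates here)
The earliest wrong entry is at step 9: it should read acc = 71.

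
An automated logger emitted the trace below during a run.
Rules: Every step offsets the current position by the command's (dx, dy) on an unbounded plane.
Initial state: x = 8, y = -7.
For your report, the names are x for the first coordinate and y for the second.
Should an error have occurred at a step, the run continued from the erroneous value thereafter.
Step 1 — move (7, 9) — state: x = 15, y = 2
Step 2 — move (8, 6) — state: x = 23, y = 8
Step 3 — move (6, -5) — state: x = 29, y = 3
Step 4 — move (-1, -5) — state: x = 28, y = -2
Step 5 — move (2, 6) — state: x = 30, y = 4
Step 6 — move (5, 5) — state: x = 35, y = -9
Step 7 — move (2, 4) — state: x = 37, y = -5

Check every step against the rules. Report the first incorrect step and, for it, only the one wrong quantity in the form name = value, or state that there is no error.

step 6, y = 9

1. x = 8 + (7) = 15, y = -7 + (9) = 2 (verified)
2. x = 15 + (8) = 23, y = 2 + (6) = 8 (exactly as logged)
3. x = 23 + (6) = 29, y = 8 + (-5) = 3 (no discrepancy)
4. x = 29 + (-1) = 28, y = 3 + (-5) = -2 (consistent with the trace)
5. x = 28 + (2) = 30, y = -2 + (6) = 4 (matches)
6. x = 30 + (5) = 35, y = 4 + (5) = 9 (the trace has a different value)
Conclusion: step 6 carries the first error; the entry should be y = 9.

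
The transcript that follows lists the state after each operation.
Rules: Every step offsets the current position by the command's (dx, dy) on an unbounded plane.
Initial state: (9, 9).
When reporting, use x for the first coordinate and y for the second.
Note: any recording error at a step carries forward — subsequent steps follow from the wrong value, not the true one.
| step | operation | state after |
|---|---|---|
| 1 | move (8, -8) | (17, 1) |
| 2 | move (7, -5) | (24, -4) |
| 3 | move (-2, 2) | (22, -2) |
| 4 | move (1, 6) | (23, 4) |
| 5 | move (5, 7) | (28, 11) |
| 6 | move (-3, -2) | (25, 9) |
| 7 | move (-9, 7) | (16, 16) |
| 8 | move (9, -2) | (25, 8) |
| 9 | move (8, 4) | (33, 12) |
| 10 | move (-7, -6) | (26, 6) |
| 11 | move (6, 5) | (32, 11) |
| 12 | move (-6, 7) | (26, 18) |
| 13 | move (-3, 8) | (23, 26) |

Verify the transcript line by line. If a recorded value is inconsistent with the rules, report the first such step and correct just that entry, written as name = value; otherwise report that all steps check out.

step 1: x = 9 + (8) = 17, y = 9 + (-8) = 1 -> confirmed correct
step 2: x = 17 + (7) = 24, y = 1 + (-5) = -4 -> same as recorded
step 3: x = 24 + (-2) = 22, y = -4 + (2) = -2 -> same as recorded
step 4: x = 22 + (1) = 23, y = -2 + (6) = 4 -> confirmed correct
step 5: x = 23 + (5) = 28, y = 4 + (7) = 11 -> exactly as logged
step 6: x = 28 + (-3) = 25, y = 11 + (-2) = 9 -> consistent with the transcript
step 7: x = 25 + (-9) = 16, y = 9 + (7) = 16 -> checks out
step 8: x = 16 + (9) = 25, y = 16 + (-2) = 14 -> first mismatch against the transcript
Conclusion: step 8 carries the first error; the entry should be y = 14.

step 8, y = 14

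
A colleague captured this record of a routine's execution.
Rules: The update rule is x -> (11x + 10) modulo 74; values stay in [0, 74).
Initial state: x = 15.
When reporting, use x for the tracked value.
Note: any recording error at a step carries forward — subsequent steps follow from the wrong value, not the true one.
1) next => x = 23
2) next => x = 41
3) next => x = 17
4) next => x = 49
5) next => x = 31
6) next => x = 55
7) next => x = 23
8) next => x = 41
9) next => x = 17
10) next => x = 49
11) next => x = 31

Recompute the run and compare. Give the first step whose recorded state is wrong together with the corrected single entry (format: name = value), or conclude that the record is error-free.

Step 1: x = (11*15 + 10) mod 74 = 27 — the record disagrees here.
So the first discrepancy is step 1, where the right value is x = 27.

step 1, x = 27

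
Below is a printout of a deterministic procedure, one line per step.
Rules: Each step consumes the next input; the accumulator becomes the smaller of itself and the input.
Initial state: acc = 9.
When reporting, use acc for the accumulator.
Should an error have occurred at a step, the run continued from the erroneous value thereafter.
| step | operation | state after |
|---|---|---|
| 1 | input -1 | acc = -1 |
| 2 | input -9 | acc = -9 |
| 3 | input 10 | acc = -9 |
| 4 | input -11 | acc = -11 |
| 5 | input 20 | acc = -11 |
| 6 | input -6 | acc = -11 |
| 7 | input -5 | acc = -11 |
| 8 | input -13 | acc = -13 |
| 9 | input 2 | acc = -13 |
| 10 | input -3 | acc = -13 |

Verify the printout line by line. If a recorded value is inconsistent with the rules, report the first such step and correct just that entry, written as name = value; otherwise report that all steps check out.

no error

Step 1: acc = min(9, -1) = -1 — verified.
Step 2: acc = min(-1, -9) = -9 — no discrepancy.
Step 3: acc = min(-9, 10) = -9 — consistent with the printout.
Step 4: acc = min(-9, -11) = -11 — matches.
Step 5: acc = min(-11, 20) = -11 — consistent with the printout.
Step 6: acc = min(-11, -6) = -11 — consistent with the printout.
Step 7: acc = min(-11, -5) = -11 — exactly as logged.
Step 8: acc = min(-11, -13) = -13 — verified.
Step 9: acc = min(-13, 2) = -13 — no discrepancy.
Step 10: acc = min(-13, -3) = -13 — consistent with the printout.
All steps check out; nothing to correct.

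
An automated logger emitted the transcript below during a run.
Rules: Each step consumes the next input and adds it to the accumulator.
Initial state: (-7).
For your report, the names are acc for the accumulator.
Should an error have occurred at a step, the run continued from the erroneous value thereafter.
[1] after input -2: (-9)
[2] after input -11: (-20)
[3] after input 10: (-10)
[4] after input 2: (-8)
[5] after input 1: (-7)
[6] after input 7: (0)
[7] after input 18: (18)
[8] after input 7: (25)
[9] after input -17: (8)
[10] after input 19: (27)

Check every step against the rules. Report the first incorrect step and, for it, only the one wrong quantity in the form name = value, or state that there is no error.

Recomputing the run from the initial state:
step 1: acc = -9
step 2: acc = -20
step 3: acc = -10
step 4: acc = -8
step 5: acc = -7
step 6: acc = 0
step 7: acc = 18
step 8: acc = 25
step 9: acc = 8
step 10: acc = 27
This matches the transcript at every step.

no error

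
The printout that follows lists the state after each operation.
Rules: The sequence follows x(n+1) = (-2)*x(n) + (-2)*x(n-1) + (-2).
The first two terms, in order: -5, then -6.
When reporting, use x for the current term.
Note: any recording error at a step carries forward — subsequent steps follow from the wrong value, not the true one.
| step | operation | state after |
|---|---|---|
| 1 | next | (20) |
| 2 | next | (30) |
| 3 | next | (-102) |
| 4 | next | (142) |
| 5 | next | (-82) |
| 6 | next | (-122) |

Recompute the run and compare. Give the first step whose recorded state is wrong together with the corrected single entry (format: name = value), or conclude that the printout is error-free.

1. x = -2*(-6) + (-2)*(-5) + (-2) = 20 (checks out)
2. x = -2*(20) + (-2)*(-6) + (-2) = -30 (first mismatch against the printout)
That makes step 2 the first incorrect line — x = -30 is what it should show.

step 2, x = -30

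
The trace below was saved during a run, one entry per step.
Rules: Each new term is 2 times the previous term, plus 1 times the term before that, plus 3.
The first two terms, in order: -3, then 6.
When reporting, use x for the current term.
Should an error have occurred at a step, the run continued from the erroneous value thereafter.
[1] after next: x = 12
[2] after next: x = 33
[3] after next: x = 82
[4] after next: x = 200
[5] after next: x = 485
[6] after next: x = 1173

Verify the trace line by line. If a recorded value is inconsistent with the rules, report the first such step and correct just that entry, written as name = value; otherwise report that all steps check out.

Recomputing the run from the initial state:
step 1: x = 12
step 2: x = 33
step 3: x = 81
step 4: x = 198
step 5: x = 480
step 6: x = 1161
The first disagreement with the trace is at step 3, where the value should be x = 81.

step 3, x = 81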